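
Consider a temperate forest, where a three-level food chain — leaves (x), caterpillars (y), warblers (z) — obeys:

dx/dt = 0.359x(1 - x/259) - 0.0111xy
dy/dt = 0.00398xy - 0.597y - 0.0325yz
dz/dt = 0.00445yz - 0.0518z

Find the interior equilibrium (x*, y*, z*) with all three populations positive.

From dz/dt = 0: 0.00445y* = 0.0518, so y* = 11.6.
From dx/dt = 0: 0.359(1 - x*/259) = 0.0111·11.6, giving x* = 259·(1 - 0.36) = 166.
From dy/dt = 0: 0.00398·166 - 0.597 = 0.0325z*, so z* = 0.0628/0.0325 = 1.93.

x* ≈ 166, y* ≈ 11.6, z* ≈ 1.93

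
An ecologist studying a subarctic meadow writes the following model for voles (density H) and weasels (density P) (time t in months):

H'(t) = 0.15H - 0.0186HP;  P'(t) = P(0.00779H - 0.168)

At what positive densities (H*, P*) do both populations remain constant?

H* ≈ 21.6, P* ≈ 8.06

Set dP/dt = 0 with P > 0: 0.00779H - 0.168 = 0, so H* = 0.168/0.00779 = 21.6.
Set dH/dt = 0 with H > 0: 0.15 - 0.0186P = 0, so P* = 0.15/0.0186 = 8.06.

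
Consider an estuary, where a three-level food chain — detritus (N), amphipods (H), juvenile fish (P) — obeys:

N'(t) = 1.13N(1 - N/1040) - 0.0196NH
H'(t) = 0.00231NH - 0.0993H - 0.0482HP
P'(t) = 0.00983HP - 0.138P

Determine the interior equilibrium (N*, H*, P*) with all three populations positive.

N* ≈ 787, H* ≈ 14, P* ≈ 35.6

From dP/dt = 0: 0.00983H* = 0.138, so H* = 14.
From dN/dt = 0: 1.13(1 - N*/1040) = 0.0196·14, giving N* = 1040·(1 - 0.244) = 787.
From dH/dt = 0: 0.00231·787 - 0.0993 = 0.0482P*, so P* = 1.72/0.0482 = 35.6.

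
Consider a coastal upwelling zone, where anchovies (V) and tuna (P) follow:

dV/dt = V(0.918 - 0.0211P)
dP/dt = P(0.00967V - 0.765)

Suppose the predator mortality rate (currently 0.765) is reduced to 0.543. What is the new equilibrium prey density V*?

At the interior fixed point, setting dP/dt = 0 with P > 0 fixes V* = (predator death rate)/(VP coefficient) — independent of the other coefficients.
With the change, V* = 0.543/0.00967 = 56.2; it falls from 79.1.

V* ≈ 56.2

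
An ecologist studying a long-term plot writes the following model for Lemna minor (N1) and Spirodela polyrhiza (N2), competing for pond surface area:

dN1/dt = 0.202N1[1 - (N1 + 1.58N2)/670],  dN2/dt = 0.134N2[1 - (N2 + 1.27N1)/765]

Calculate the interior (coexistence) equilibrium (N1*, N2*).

Setting both brackets to zero gives the nullclines N1 + 1.58N2 = 670 and 1.27N1 + N2 = 765.
Substituting N2 = 765 - 1.27N1 into the first: N1(1 - 1.58·1.27) = 670 - 1.58·765.
So N1* = -539/-1.01 = 535, and then N2* = 765 - 1.27·535 = 85.3.

N1* ≈ 535, N2* ≈ 85.3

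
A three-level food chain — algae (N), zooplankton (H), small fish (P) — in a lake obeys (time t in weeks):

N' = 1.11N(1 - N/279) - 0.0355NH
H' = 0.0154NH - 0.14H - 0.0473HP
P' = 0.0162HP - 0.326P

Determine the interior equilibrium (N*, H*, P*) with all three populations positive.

N* ≈ 99.4, H* ≈ 20.1, P* ≈ 29.4

From dP/dt = 0: 0.0162H* = 0.326, so H* = 20.1.
From dN/dt = 0: 1.11(1 - N*/279) = 0.0355·20.1, giving N* = 279·(1 - 0.644) = 99.4.
From dH/dt = 0: 0.0154·99.4 - 0.14 = 0.0473P*, so P* = 1.39/0.0473 = 29.4.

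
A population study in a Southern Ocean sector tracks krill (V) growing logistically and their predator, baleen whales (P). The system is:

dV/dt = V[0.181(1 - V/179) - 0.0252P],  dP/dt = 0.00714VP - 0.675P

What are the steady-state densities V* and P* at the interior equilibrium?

From dP/dt = 0 with P > 0: 0.00714V* = 0.675, so V* = 94.5.
Substitute into dV/dt = 0: 0.181(1 - 94.5/179) = 0.0252P*.
The bracket is 0.472, giving P* = 0.0854/0.0252 = 3.39.

V* ≈ 94.5, P* ≈ 3.39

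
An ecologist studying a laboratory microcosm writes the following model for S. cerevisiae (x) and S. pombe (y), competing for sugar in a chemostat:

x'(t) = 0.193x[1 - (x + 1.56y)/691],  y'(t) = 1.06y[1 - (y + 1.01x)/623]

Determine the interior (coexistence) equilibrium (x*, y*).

x* ≈ 488, y* ≈ 130

Setting both brackets to zero gives the nullclines x + 1.56y = 691 and 1.01x + y = 623.
Substituting y = 623 - 1.01x into the first: x(1 - 1.56·1.01) = 691 - 1.56·623.
So x* = -281/-0.576 = 488, and then y* = 623 - 1.01·488 = 130.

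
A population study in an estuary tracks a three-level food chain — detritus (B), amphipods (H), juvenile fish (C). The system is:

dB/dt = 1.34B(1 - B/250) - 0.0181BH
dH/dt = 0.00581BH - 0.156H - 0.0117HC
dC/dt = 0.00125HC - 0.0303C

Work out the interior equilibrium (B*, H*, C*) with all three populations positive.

B* ≈ 168, H* ≈ 24.2, C* ≈ 70.2

From dC/dt = 0: 0.00125H* = 0.0303, so H* = 24.2.
From dB/dt = 0: 1.34(1 - B*/250) = 0.0181·24.2, giving B* = 250·(1 - 0.327) = 168.
From dH/dt = 0: 0.00581·168 - 0.156 = 0.0117C*, so C* = 0.821/0.0117 = 70.2.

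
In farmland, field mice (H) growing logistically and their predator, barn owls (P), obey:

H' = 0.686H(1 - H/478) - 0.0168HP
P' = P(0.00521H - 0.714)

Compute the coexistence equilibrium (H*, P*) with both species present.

H* ≈ 137, P* ≈ 29.1

From dP/dt = 0 with P > 0: 0.00521H* = 0.714, so H* = 137.
Substitute into dH/dt = 0: 0.686(1 - 137/478) = 0.0168P*.
The bracket is 0.713, giving P* = 0.489/0.0168 = 29.1.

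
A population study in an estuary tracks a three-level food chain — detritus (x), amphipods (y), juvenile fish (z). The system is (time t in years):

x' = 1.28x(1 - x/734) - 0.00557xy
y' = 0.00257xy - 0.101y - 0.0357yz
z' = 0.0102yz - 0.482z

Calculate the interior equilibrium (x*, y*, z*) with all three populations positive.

x* ≈ 583, y* ≈ 47.3, z* ≈ 39.1

From dz/dt = 0: 0.0102y* = 0.482, so y* = 47.3.
From dx/dt = 0: 1.28(1 - x*/734) = 0.00557·47.3, giving x* = 734·(1 - 0.206) = 583.
From dy/dt = 0: 0.00257·583 - 0.101 = 0.0357z*, so z* = 1.4/0.0357 = 39.1.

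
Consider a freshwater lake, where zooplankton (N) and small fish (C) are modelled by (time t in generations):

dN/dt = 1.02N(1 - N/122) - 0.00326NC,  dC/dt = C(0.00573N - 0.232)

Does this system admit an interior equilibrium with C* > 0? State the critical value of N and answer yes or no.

The predator equation gives dC/dt > 0 only when N > 0.232/0.00573 = 40.5.
Without the predator, N → K = 122. Since 122 > 40.5, the predator can invade and persist.

Threshold N = 40.5; K > 40.5, so yes, the predator persists.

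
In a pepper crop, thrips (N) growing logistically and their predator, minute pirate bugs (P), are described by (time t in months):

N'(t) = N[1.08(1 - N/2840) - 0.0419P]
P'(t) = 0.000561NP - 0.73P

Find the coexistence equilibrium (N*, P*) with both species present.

N* ≈ 1300, P* ≈ 14

From dP/dt = 0 with P > 0: 0.000561N* = 0.73, so N* = 1300.
Substitute into dN/dt = 0: 1.08(1 - 1300/2840) = 0.0419P*.
The bracket is 0.542, giving P* = 0.585/0.0419 = 14.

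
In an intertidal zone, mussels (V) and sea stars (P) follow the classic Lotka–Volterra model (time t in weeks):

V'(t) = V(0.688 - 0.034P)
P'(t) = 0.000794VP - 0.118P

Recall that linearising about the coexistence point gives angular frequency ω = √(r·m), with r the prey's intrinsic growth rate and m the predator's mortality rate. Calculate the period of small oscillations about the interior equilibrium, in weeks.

Here r = 0.688 and m = 0.118, so r·m = 0.0812.
ω = √0.0812 = 0.285 per week, hence T = 2π/ω ≈ 22.1 weeks.

T ≈ 22.1 weeks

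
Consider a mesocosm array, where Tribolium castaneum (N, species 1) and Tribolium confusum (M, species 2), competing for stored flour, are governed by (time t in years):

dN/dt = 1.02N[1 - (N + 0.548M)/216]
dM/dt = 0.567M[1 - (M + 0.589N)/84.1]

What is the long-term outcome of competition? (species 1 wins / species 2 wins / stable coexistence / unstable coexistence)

species 1 excludes species 2

Compare the nullcline intercepts: K1/α12 = 216/0.548 = 394 > K2 = 84.1; K2/α21 = 84.1/0.589 = 143 < K1 = 216.
Since the inequalities point opposite ways, species 1 can invade but species 2 cannot.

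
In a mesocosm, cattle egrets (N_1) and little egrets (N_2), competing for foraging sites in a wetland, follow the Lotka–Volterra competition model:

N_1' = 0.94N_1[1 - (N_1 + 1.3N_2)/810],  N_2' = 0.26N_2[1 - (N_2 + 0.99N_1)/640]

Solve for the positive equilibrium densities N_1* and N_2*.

N_1* ≈ 76.7, N_2* ≈ 564

Setting both brackets to zero gives the nullclines N_1 + 1.3N_2 = 810 and 0.99N_1 + N_2 = 640.
Substituting N_2 = 640 - 0.99N_1 into the first: N_1(1 - 1.3·0.99) = 810 - 1.3·640.
So N_1* = -22/-0.287 = 76.7, and then N_2* = 640 - 0.99·76.7 = 564.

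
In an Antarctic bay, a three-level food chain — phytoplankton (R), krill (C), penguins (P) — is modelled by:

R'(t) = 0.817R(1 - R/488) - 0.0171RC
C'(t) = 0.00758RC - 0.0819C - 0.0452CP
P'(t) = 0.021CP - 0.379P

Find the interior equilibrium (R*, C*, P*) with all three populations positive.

From dP/dt = 0: 0.021C* = 0.379, so C* = 18.
From dR/dt = 0: 0.817(1 - R*/488) = 0.0171·18, giving R* = 488·(1 - 0.378) = 304.
From dC/dt = 0: 0.00758·304 - 0.0819 = 0.0452P*, so P* = 2.22/0.0452 = 49.1.

R* ≈ 304, C* ≈ 18, P* ≈ 49.1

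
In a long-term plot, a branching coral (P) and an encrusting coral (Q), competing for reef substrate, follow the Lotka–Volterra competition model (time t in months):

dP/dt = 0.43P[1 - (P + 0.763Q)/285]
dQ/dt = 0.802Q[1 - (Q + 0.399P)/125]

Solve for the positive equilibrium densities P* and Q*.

Setting both brackets to zero gives the nullclines P + 0.763Q = 285 and 0.399P + Q = 125.
Substituting Q = 125 - 0.399P into the first: P(1 - 0.763·0.399) = 285 - 0.763·125.
So P* = 190/0.696 = 273, and then Q* = 125 - 0.399·273 = 16.2.

P* ≈ 273, Q* ≈ 16.2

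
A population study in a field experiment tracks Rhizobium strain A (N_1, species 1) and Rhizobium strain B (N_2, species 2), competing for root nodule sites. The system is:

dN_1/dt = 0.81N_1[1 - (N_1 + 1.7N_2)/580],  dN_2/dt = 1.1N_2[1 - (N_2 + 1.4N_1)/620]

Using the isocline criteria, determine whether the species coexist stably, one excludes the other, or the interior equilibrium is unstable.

unstable coexistence (outcome depends on initial conditions)

Compare the nullcline intercepts: K1/α12 = 580/1.7 = 341 < K2 = 620; K2/α21 = 620/1.4 = 443 < K1 = 580.
Since both are reversed, neither can invade when rare; the interior point is a saddle.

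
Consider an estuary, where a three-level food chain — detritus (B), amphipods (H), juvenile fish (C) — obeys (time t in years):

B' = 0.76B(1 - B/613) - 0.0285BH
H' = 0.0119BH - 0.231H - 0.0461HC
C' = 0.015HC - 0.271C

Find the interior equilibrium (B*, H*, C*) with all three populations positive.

From dC/dt = 0: 0.015H* = 0.271, so H* = 18.1.
From dB/dt = 0: 0.76(1 - B*/613) = 0.0285·18.1, giving B* = 613·(1 - 0.678) = 198.
From dH/dt = 0: 0.0119·198 - 0.231 = 0.0461C*, so C* = 2.12/0.0461 = 46.

B* ≈ 198, H* ≈ 18.1, C* ≈ 46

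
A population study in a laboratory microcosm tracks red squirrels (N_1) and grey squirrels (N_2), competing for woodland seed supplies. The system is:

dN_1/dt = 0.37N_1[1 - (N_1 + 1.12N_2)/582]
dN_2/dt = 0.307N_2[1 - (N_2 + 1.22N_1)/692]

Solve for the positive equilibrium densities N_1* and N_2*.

N_1* ≈ 527, N_2* ≈ 49.2

Setting both brackets to zero gives the nullclines N_1 + 1.12N_2 = 582 and 1.22N_1 + N_2 = 692.
Substituting N_2 = 692 - 1.22N_1 into the first: N_1(1 - 1.12·1.22) = 582 - 1.12·692.
So N_1* = -193/-0.366 = 527, and then N_2* = 692 - 1.22·527 = 49.2.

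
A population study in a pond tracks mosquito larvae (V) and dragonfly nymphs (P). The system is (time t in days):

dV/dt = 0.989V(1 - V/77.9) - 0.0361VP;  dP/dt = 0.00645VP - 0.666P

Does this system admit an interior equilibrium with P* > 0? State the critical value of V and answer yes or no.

Threshold V = 103; K < 103, so no, the predator goes extinct.

The predator equation gives dP/dt > 0 only when V > 0.666/0.00645 = 103.
Without the predator, V → K = 77.9. Since 77.9 < 103, the predator cannot invade.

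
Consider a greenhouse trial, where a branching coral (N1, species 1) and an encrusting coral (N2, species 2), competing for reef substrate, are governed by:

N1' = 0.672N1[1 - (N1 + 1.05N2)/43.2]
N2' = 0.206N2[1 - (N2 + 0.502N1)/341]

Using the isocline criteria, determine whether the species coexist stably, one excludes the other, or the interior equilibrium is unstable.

Compare the nullcline intercepts: K1/α12 = 43.2/1.05 = 41.1 < K2 = 341; K2/α21 = 341/0.502 = 679 > K1 = 43.2.
Since the inequalities point opposite ways, species 2 can invade but species 1 cannot.

species 2 excludes species 1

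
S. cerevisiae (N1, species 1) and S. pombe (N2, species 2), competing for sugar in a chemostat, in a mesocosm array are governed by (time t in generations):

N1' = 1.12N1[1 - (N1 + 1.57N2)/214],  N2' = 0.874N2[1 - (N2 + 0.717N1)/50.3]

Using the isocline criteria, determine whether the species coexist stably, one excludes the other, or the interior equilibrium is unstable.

Compare the nullcline intercepts: K1/α12 = 214/1.57 = 136 > K2 = 50.3; K2/α21 = 50.3/0.717 = 70.2 < K1 = 214.
Since the inequalities point opposite ways, species 1 can invade but species 2 cannot.

species 1 excludes species 2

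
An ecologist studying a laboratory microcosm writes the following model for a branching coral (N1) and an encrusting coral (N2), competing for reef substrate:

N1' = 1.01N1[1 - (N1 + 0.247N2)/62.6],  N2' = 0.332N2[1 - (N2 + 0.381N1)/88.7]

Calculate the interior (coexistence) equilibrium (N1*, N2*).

N1* ≈ 44.9, N2* ≈ 71.6

Setting both brackets to zero gives the nullclines N1 + 0.247N2 = 62.6 and 0.381N1 + N2 = 88.7.
Substituting N2 = 88.7 - 0.381N1 into the first: N1(1 - 0.247·0.381) = 62.6 - 0.247·88.7.
So N1* = 40.7/0.906 = 44.9, and then N2* = 88.7 - 0.381·44.9 = 71.6.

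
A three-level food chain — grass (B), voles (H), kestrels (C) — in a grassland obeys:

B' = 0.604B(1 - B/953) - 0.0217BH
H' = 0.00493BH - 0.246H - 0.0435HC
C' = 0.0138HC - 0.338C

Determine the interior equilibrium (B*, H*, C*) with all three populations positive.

B* ≈ 114, H* ≈ 24.5, C* ≈ 7.31

From dC/dt = 0: 0.0138H* = 0.338, so H* = 24.5.
From dB/dt = 0: 0.604(1 - B*/953) = 0.0217·24.5, giving B* = 953·(1 - 0.88) = 114.
From dH/dt = 0: 0.00493·114 - 0.246 = 0.0435C*, so C* = 0.318/0.0435 = 7.31.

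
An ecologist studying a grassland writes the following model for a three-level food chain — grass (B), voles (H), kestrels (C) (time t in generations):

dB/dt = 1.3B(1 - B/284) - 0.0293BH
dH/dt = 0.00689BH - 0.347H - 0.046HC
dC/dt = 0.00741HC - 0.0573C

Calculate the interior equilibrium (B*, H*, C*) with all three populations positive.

From dC/dt = 0: 0.00741H* = 0.0573, so H* = 7.73.
From dB/dt = 0: 1.3(1 - B*/284) = 0.0293·7.73, giving B* = 284·(1 - 0.174) = 235.
From dH/dt = 0: 0.00689·235 - 0.347 = 0.046C*, so C* = 1.27/0.046 = 27.6.

B* ≈ 235, H* ≈ 7.73, C* ≈ 27.6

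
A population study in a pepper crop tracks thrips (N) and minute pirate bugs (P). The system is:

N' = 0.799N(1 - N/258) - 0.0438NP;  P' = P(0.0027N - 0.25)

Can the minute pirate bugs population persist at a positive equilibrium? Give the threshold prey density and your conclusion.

Threshold N = 92.6; K > 92.6, so yes, the predator persists.

The predator equation gives dP/dt > 0 only when N > 0.25/0.0027 = 92.6.
Without the predator, N → K = 258. Since 258 > 92.6, the predator can invade and persist.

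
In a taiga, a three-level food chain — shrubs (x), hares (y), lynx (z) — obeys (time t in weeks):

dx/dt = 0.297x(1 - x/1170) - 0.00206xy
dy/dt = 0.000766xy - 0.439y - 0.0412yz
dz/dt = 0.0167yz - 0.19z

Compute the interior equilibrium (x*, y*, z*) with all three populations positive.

x* ≈ 1080, y* ≈ 11.4, z* ≈ 9.38

From dz/dt = 0: 0.0167y* = 0.19, so y* = 11.4.
From dx/dt = 0: 0.297(1 - x*/1170) = 0.00206·11.4, giving x* = 1170·(1 - 0.0789) = 1080.
From dy/dt = 0: 0.000766·1080 - 0.439 = 0.0412z*, so z* = 0.386/0.0412 = 9.38.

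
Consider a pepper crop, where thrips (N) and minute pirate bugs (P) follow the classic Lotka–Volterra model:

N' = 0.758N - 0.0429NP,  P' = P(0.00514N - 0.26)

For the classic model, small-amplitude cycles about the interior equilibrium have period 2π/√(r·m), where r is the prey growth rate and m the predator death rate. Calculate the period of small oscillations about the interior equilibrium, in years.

Here r = 0.758 and m = 0.26, so r·m = 0.197.
ω = √0.197 = 0.444 per year, hence T = 2π/ω ≈ 14.2 years.

T ≈ 14.2 years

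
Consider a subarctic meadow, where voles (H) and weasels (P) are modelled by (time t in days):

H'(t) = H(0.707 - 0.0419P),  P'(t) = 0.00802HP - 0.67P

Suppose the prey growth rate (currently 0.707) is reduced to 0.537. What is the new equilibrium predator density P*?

P* ≈ 12.8

At the interior fixed point, setting dH/dt = 0 with H > 0 fixes P* = (prey growth rate)/(HP coefficient) — independent of the other coefficients.
With the change, P* = 0.537/0.0419 = 12.8; it falls from 16.9.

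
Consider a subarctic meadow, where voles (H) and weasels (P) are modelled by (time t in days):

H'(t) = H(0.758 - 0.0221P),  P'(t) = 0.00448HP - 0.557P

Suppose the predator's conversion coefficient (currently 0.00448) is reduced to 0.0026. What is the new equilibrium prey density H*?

At the interior fixed point, setting dP/dt = 0 with P > 0 fixes H* = (predator death rate)/(HP coefficient) — independent of the other coefficients.
With the change, H* = 0.557/0.0026 = 214; it rises from 124.

H* ≈ 214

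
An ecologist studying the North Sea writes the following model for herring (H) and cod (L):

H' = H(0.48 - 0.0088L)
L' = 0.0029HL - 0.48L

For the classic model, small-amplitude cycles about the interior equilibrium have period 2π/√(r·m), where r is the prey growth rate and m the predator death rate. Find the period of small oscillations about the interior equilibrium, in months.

Here r = 0.48 and m = 0.48, so r·m = 0.23.
ω = √0.23 = 0.48 per month, hence T = 2π/ω ≈ 13.1 months.

T ≈ 13.1 months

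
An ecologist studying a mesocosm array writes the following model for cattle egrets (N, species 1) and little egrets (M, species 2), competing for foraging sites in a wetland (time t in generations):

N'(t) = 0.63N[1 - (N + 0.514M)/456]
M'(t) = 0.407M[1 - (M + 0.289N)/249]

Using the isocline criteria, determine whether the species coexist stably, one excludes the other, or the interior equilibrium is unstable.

Compare the nullcline intercepts: K1/α12 = 456/0.514 = 887 > K2 = 249; K2/α21 = 249/0.289 = 862 > K1 = 456.
Since both inequalities hold, each species can invade when rare, so the interior equilibrium is stable.

stable coexistence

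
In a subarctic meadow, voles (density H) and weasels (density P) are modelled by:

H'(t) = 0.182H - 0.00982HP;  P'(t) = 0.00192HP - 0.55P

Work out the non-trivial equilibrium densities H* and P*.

H* ≈ 286, P* ≈ 18.5

Set dP/dt = 0 with P > 0: 0.00192H - 0.55 = 0, so H* = 0.55/0.00192 = 286.
Set dH/dt = 0 with H > 0: 0.182 - 0.00982P = 0, so P* = 0.182/0.00982 = 18.5.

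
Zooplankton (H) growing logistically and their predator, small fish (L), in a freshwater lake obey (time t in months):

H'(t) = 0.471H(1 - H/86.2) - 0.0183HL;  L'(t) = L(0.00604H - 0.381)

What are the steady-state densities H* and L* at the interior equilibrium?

From dL/dt = 0 with L > 0: 0.00604H* = 0.381, so H* = 63.1.
Substitute into dH/dt = 0: 0.471(1 - 63.1/86.2) = 0.0183L*.
The bracket is 0.268, giving L* = 0.126/0.0183 = 6.9.

H* ≈ 63.1, L* ≈ 6.9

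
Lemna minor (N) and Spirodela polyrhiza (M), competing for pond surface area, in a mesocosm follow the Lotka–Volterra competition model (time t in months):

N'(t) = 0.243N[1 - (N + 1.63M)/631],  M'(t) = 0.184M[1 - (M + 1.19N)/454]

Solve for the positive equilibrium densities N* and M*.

Setting both brackets to zero gives the nullclines N + 1.63M = 631 and 1.19N + M = 454.
Substituting M = 454 - 1.19N into the first: N(1 - 1.63·1.19) = 631 - 1.63·454.
So N* = -109/-0.94 = 116, and then M* = 454 - 1.19·116 = 316.

N* ≈ 116, M* ≈ 316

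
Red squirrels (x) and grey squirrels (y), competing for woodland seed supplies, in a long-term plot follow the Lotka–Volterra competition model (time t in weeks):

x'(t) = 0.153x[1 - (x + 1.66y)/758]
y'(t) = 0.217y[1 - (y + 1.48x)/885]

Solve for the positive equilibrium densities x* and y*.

Setting both brackets to zero gives the nullclines x + 1.66y = 758 and 1.48x + y = 885.
Substituting y = 885 - 1.48x into the first: x(1 - 1.66·1.48) = 758 - 1.66·885.
So x* = -711/-1.46 = 488, and then y* = 885 - 1.48·488 = 163.

x* ≈ 488, y* ≈ 163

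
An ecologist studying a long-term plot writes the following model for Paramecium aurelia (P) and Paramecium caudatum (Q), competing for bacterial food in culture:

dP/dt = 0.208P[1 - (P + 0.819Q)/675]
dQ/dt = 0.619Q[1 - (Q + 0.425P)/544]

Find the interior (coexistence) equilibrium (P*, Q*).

P* ≈ 352, Q* ≈ 394

Setting both brackets to zero gives the nullclines P + 0.819Q = 675 and 0.425P + Q = 544.
Substituting Q = 544 - 0.425P into the first: P(1 - 0.819·0.425) = 675 - 0.819·544.
So P* = 229/0.652 = 352, and then Q* = 544 - 0.425·352 = 394.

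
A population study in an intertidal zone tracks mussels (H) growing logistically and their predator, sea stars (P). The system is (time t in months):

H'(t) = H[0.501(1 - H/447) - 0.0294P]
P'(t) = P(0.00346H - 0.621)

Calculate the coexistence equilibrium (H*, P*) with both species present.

From dP/dt = 0 with P > 0: 0.00346H* = 0.621, so H* = 179.
Substitute into dH/dt = 0: 0.501(1 - 179/447) = 0.0294P*.
The bracket is 0.598, giving P* = 0.3/0.0294 = 10.2.

H* ≈ 179, P* ≈ 10.2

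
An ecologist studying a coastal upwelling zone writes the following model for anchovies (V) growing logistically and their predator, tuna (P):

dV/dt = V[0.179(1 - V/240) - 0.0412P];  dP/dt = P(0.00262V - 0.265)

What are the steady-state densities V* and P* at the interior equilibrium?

V* ≈ 101, P* ≈ 2.51

From dP/dt = 0 with P > 0: 0.00262V* = 0.265, so V* = 101.
Substitute into dV/dt = 0: 0.179(1 - 101/240) = 0.0412P*.
The bracket is 0.579, giving P* = 0.104/0.0412 = 2.51.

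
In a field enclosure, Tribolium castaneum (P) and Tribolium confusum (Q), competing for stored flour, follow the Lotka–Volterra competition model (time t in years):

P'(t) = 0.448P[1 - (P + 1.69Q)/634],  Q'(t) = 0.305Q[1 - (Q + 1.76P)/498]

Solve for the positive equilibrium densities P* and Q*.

P* ≈ 105, Q* ≈ 313

Setting both brackets to zero gives the nullclines P + 1.69Q = 634 and 1.76P + Q = 498.
Substituting Q = 498 - 1.76P into the first: P(1 - 1.69·1.76) = 634 - 1.69·498.
So P* = -208/-1.97 = 105, and then Q* = 498 - 1.76·105 = 313.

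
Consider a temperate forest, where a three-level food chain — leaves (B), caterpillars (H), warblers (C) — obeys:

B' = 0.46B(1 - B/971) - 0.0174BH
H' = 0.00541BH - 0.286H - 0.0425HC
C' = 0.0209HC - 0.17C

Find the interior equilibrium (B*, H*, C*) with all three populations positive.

B* ≈ 672, H* ≈ 8.13, C* ≈ 78.8

From dC/dt = 0: 0.0209H* = 0.17, so H* = 8.13.
From dB/dt = 0: 0.46(1 - B*/971) = 0.0174·8.13, giving B* = 971·(1 - 0.308) = 672.
From dH/dt = 0: 0.00541·672 - 0.286 = 0.0425C*, so C* = 3.35/0.0425 = 78.8.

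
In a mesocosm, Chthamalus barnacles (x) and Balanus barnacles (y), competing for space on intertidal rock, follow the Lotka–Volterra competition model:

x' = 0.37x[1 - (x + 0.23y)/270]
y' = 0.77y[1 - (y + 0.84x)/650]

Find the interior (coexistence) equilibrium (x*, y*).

Setting both brackets to zero gives the nullclines x + 0.23y = 270 and 0.84x + y = 650.
Substituting y = 650 - 0.84x into the first: x(1 - 0.23·0.84) = 270 - 0.23·650.
So x* = 120/0.807 = 149, and then y* = 650 - 0.84·149 = 525.

x* ≈ 149, y* ≈ 525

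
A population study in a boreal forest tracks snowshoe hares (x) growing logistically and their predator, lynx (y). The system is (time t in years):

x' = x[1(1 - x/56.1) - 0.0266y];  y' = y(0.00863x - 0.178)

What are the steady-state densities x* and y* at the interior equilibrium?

x* ≈ 20.6, y* ≈ 23.8

From dy/dt = 0 with y > 0: 0.00863x* = 0.178, so x* = 20.6.
Substitute into dx/dt = 0: 1(1 - 20.6/56.1) = 0.0266y*.
The bracket is 0.632, giving y* = 0.632/0.0266 = 23.8.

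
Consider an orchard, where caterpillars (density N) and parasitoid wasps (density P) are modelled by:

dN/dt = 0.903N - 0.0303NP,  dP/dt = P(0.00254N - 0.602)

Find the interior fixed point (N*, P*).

N* ≈ 237, P* ≈ 29.8

Set dP/dt = 0 with P > 0: 0.00254N - 0.602 = 0, so N* = 0.602/0.00254 = 237.
Set dN/dt = 0 with N > 0: 0.903 - 0.0303P = 0, so P* = 0.903/0.0303 = 29.8.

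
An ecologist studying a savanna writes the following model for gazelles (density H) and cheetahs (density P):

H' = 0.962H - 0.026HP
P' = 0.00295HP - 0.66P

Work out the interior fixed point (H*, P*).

Set dP/dt = 0 with P > 0: 0.00295H - 0.66 = 0, so H* = 0.66/0.00295 = 224.
Set dH/dt = 0 with H > 0: 0.962 - 0.026P = 0, so P* = 0.962/0.026 = 37.

H* ≈ 224, P* ≈ 37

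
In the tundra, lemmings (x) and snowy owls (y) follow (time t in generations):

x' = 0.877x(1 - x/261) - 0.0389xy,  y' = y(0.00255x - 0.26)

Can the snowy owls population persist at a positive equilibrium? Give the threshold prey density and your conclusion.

The predator equation gives dy/dt > 0 only when x > 0.26/0.00255 = 102.
Without the predator, x → K = 261. Since 261 > 102, the predator can invade and persist.

Threshold x = 102; K > 102, so yes, the predator persists.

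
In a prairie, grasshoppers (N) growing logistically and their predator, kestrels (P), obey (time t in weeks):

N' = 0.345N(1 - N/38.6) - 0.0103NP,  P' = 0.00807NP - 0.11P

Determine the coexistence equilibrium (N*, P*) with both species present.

From dP/dt = 0 with P > 0: 0.00807N* = 0.11, so N* = 13.6.
Substitute into dN/dt = 0: 0.345(1 - 13.6/38.6) = 0.0103P*.
The bracket is 0.647, giving P* = 0.223/0.0103 = 21.7.

N* ≈ 13.6, P* ≈ 21.7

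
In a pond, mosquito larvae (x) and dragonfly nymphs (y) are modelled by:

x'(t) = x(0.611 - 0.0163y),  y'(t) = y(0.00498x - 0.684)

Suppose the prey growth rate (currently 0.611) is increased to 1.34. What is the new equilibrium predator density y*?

At the interior fixed point, setting dx/dt = 0 with x > 0 fixes y* = (prey growth rate)/(xy coefficient) — independent of the other coefficients.
With the change, y* = 1.34/0.0163 = 82.2; it rises from 37.5.

y* ≈ 82.2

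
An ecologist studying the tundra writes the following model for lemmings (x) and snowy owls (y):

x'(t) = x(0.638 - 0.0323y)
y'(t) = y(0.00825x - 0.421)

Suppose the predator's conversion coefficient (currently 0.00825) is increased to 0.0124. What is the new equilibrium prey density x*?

At the interior fixed point, setting dy/dt = 0 with y > 0 fixes x* = (predator death rate)/(xy coefficient) — independent of the other coefficients.
With the change, x* = 0.421/0.0124 = 34; it falls from 51.

x* ≈ 34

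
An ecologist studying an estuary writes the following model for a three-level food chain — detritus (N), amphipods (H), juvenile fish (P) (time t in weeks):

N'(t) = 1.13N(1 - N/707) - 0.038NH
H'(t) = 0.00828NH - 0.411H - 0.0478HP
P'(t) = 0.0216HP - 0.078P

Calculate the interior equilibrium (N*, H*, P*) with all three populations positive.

From dP/dt = 0: 0.0216H* = 0.078, so H* = 3.61.
From dN/dt = 0: 1.13(1 - N*/707) = 0.038·3.61, giving N* = 707·(1 - 0.121) = 621.
From dH/dt = 0: 0.00828·621 - 0.411 = 0.0478P*, so P* = 4.73/0.0478 = 99.

N* ≈ 621, H* ≈ 3.61, P* ≈ 99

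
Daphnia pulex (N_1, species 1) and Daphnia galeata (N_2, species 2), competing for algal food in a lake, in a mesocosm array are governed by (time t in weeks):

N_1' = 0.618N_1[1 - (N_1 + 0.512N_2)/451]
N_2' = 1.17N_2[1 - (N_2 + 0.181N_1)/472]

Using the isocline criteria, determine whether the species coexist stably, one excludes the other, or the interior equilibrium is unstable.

Compare the nullcline intercepts: K1/α12 = 451/0.512 = 881 > K2 = 472; K2/α21 = 472/0.181 = 2610 > K1 = 451.
Since both inequalities hold, each species can invade when rare, so the interior equilibrium is stable.

stable coexistence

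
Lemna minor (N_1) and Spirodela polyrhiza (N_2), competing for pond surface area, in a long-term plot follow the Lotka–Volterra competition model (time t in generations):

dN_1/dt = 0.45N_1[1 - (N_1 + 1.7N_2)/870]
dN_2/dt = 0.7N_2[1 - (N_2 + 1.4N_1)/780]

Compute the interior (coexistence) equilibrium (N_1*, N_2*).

N_1* ≈ 330, N_2* ≈ 317

Setting both brackets to zero gives the nullclines N_1 + 1.7N_2 = 870 and 1.4N_1 + N_2 = 780.
Substituting N_2 = 780 - 1.4N_1 into the first: N_1(1 - 1.7·1.4) = 870 - 1.7·780.
So N_1* = -456/-1.38 = 330, and then N_2* = 780 - 1.4·330 = 317.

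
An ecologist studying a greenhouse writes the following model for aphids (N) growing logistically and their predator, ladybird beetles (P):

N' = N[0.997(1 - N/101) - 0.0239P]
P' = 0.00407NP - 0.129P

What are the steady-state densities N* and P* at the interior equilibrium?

N* ≈ 31.7, P* ≈ 28.6

From dP/dt = 0 with P > 0: 0.00407N* = 0.129, so N* = 31.7.
Substitute into dN/dt = 0: 0.997(1 - 31.7/101) = 0.0239P*.
The bracket is 0.686, giving P* = 0.684/0.0239 = 28.6.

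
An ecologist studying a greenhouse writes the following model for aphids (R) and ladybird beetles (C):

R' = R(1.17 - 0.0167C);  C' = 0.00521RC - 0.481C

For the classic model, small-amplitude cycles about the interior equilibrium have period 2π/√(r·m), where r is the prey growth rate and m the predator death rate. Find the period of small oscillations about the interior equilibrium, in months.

Here r = 1.17 and m = 0.481, so r·m = 0.563.
ω = √0.563 = 0.75 per month, hence T = 2π/ω ≈ 8.38 months.

T ≈ 8.38 months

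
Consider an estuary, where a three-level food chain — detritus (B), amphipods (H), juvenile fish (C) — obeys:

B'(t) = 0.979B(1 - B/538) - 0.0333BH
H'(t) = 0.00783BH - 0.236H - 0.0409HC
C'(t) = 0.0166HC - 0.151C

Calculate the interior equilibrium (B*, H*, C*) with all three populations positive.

B* ≈ 372, H* ≈ 9.1, C* ≈ 65.4

From dC/dt = 0: 0.0166H* = 0.151, so H* = 9.1.
From dB/dt = 0: 0.979(1 - B*/538) = 0.0333·9.1, giving B* = 538·(1 - 0.309) = 372.
From dH/dt = 0: 0.00783·372 - 0.236 = 0.0409C*, so C* = 2.67/0.0409 = 65.4.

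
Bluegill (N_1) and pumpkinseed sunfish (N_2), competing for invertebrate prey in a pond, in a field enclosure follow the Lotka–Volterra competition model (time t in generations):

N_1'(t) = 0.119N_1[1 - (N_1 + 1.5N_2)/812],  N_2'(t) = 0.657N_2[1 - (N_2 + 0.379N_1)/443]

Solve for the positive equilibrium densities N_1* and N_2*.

N_1* ≈ 342, N_2* ≈ 313

Setting both brackets to zero gives the nullclines N_1 + 1.5N_2 = 812 and 0.379N_1 + N_2 = 443.
Substituting N_2 = 443 - 0.379N_1 into the first: N_1(1 - 1.5·0.379) = 812 - 1.5·443.
So N_1* = 148/0.431 = 342, and then N_2* = 443 - 0.379·342 = 313.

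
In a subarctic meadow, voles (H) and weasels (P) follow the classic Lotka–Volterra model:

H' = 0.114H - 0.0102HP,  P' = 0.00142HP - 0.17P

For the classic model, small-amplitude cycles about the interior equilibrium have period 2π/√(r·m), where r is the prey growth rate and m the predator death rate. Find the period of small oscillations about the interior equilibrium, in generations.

T ≈ 45.1 generations

Here r = 0.114 and m = 0.17, so r·m = 0.0194.
ω = √0.0194 = 0.139 per generation, hence T = 2π/ω ≈ 45.1 generations.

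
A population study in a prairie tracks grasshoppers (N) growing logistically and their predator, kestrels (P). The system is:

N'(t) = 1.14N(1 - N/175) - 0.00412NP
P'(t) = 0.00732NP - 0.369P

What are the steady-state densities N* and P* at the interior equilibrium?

From dP/dt = 0 with P > 0: 0.00732N* = 0.369, so N* = 50.4.
Substitute into dN/dt = 0: 1.14(1 - 50.4/175) = 0.00412P*.
The bracket is 0.712, giving P* = 0.812/0.00412 = 197.

N* ≈ 50.4, P* ≈ 197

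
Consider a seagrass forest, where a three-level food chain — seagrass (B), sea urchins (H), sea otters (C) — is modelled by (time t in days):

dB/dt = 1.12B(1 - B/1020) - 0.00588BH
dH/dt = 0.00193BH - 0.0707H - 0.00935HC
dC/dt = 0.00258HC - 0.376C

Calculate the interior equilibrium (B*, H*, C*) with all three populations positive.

From dC/dt = 0: 0.00258H* = 0.376, so H* = 146.
From dB/dt = 0: 1.12(1 - B*/1020) = 0.00588·146, giving B* = 1020·(1 - 0.765) = 240.
From dH/dt = 0: 0.00193·240 - 0.0707 = 0.00935C*, so C* = 0.392/0.00935 = 41.9.

B* ≈ 240, H* ≈ 146, C* ≈ 41.9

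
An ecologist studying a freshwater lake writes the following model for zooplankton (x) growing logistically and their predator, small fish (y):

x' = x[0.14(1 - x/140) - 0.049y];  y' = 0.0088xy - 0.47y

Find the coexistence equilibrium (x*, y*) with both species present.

x* ≈ 53.4, y* ≈ 1.77

From dy/dt = 0 with y > 0: 0.0088x* = 0.47, so x* = 53.4.
Substitute into dx/dt = 0: 0.14(1 - 53.4/140) = 0.049y*.
The bracket is 0.619, giving y* = 0.0866/0.049 = 1.77.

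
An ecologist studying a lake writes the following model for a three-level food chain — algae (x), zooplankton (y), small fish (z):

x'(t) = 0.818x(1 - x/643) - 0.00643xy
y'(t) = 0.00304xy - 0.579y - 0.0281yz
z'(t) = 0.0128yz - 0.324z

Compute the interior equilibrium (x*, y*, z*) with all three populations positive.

x* ≈ 515, y* ≈ 25.3, z* ≈ 35.1

From dz/dt = 0: 0.0128y* = 0.324, so y* = 25.3.
From dx/dt = 0: 0.818(1 - x*/643) = 0.00643·25.3, giving x* = 643·(1 - 0.199) = 515.
From dy/dt = 0: 0.00304·515 - 0.579 = 0.0281z*, so z* = 0.987/0.0281 = 35.1.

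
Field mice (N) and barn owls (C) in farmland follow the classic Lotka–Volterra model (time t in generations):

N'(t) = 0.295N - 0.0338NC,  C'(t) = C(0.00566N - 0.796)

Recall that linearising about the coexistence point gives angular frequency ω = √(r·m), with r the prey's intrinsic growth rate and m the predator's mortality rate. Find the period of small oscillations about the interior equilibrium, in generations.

Here r = 0.295 and m = 0.796, so r·m = 0.235.
ω = √0.235 = 0.485 per generation, hence T = 2π/ω ≈ 13 generations.

T ≈ 13 generations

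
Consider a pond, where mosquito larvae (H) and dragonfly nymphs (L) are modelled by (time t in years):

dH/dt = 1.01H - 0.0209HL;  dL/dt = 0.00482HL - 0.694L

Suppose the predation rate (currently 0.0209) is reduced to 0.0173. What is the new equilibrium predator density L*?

L* ≈ 58.4

At the interior fixed point, setting dH/dt = 0 with H > 0 fixes L* = (prey growth rate)/(HL coefficient) — independent of the other coefficients.
With the change, L* = 1.01/0.0173 = 58.4; it rises from 48.3.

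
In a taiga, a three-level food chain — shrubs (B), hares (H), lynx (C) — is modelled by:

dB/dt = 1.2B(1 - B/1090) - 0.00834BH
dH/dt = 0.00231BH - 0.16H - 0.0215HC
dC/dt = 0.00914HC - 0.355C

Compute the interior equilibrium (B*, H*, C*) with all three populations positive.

From dC/dt = 0: 0.00914H* = 0.355, so H* = 38.8.
From dB/dt = 0: 1.2(1 - B*/1090) = 0.00834·38.8, giving B* = 1090·(1 - 0.27) = 796.
From dH/dt = 0: 0.00231·796 - 0.16 = 0.0215C*, so C* = 1.68/0.0215 = 78.1.

B* ≈ 796, H* ≈ 38.8, C* ≈ 78.1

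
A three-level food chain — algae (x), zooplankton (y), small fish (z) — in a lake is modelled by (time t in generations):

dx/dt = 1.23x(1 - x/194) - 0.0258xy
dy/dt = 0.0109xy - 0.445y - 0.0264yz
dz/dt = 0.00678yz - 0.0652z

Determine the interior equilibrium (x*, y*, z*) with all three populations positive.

From dz/dt = 0: 0.00678y* = 0.0652, so y* = 9.62.
From dx/dt = 0: 1.23(1 - x*/194) = 0.0258·9.62, giving x* = 194·(1 - 0.202) = 155.
From dy/dt = 0: 0.0109·155 - 0.445 = 0.0264z*, so z* = 1.24/0.0264 = 47.1.

x* ≈ 155, y* ≈ 9.62, z* ≈ 47.1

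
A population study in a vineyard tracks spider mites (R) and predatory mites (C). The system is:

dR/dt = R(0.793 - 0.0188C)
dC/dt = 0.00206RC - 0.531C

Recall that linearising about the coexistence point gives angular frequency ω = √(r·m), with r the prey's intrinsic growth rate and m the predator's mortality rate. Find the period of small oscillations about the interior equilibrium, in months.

T ≈ 9.68 months

Here r = 0.793 and m = 0.531, so r·m = 0.421.
ω = √0.421 = 0.649 per month, hence T = 2π/ω ≈ 9.68 months.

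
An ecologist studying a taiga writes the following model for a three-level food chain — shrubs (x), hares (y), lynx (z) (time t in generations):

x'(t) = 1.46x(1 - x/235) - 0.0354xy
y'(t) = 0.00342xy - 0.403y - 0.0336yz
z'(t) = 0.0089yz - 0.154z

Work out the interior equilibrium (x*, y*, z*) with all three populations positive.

From dz/dt = 0: 0.0089y* = 0.154, so y* = 17.3.
From dx/dt = 0: 1.46(1 - x*/235) = 0.0354·17.3, giving x* = 235·(1 - 0.42) = 136.
From dy/dt = 0: 0.00342·136 - 0.403 = 0.0336z*, so z* = 0.0635/0.0336 = 1.89.

x* ≈ 136, y* ≈ 17.3, z* ≈ 1.89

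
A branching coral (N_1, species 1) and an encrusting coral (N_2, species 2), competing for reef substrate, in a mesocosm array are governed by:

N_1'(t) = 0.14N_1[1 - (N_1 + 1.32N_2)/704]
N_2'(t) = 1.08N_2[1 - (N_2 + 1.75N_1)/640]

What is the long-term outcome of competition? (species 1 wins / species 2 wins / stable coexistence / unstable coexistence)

unstable coexistence (outcome depends on initial conditions)

Compare the nullcline intercepts: K1/α12 = 704/1.32 = 533 < K2 = 640; K2/α21 = 640/1.75 = 366 < K1 = 704.
Since both are reversed, neither can invade when rare; the interior point is a saddle.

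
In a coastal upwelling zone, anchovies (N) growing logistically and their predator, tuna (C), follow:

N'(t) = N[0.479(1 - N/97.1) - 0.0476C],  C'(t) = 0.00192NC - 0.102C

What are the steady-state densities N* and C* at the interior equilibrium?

From dC/dt = 0 with C > 0: 0.00192N* = 0.102, so N* = 53.1.
Substitute into dN/dt = 0: 0.479(1 - 53.1/97.1) = 0.0476C*.
The bracket is 0.453, giving C* = 0.217/0.0476 = 4.56.

N* ≈ 53.1, C* ≈ 4.56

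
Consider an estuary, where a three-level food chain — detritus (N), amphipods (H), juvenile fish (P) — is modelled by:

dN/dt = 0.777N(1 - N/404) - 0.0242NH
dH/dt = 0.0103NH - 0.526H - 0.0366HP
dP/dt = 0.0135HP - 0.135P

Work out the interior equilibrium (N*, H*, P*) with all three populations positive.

N* ≈ 278, H* ≈ 10, P* ≈ 63.9

From dP/dt = 0: 0.0135H* = 0.135, so H* = 10.
From dN/dt = 0: 0.777(1 - N*/404) = 0.0242·10, giving N* = 404·(1 - 0.311) = 278.
From dH/dt = 0: 0.0103·278 - 0.526 = 0.0366P*, so P* = 2.34/0.0366 = 63.9.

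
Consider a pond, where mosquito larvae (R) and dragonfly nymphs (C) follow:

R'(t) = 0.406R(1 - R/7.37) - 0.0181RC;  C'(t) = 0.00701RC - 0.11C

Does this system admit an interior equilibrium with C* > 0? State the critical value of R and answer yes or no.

Threshold R = 15.7; K < 15.7, so no, the predator goes extinct.

The predator equation gives dC/dt > 0 only when R > 0.11/0.00701 = 15.7.
Without the predator, R → K = 7.37. Since 7.37 < 15.7, the predator cannot invade.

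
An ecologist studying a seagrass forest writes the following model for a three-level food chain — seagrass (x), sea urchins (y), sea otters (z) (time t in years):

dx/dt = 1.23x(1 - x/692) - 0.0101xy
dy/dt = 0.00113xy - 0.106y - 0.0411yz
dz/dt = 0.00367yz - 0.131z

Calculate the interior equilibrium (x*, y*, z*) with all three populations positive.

From dz/dt = 0: 0.00367y* = 0.131, so y* = 35.7.
From dx/dt = 0: 1.23(1 - x*/692) = 0.0101·35.7, giving x* = 692·(1 - 0.293) = 489.
From dy/dt = 0: 0.00113·489 - 0.106 = 0.0411z*, so z* = 0.447/0.0411 = 10.9.

x* ≈ 489, y* ≈ 35.7, z* ≈ 10.9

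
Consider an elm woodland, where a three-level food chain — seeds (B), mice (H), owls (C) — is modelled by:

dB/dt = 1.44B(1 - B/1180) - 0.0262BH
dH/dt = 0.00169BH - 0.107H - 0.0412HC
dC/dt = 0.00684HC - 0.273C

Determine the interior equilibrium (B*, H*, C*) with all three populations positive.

B* ≈ 323, H* ≈ 39.9, C* ≈ 10.7

From dC/dt = 0: 0.00684H* = 0.273, so H* = 39.9.
From dB/dt = 0: 1.44(1 - B*/1180) = 0.0262·39.9, giving B* = 1180·(1 - 0.726) = 323.
From dH/dt = 0: 0.00169·323 - 0.107 = 0.0412C*, so C* = 0.439/0.0412 = 10.7.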